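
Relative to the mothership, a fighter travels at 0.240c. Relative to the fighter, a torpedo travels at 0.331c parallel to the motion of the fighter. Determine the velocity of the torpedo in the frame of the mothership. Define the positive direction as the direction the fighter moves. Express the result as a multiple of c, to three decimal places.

With v = 0.240 and u' = 0.331 (in units of c),
u = (u' + v)/(1 + u'v/c²):
u = (0.331 + 0.240) / (1 + 0.331·0.240) = 0.5710/1.0794 = 0.5290
(Galilean addition would give +0.571c.)

0.529c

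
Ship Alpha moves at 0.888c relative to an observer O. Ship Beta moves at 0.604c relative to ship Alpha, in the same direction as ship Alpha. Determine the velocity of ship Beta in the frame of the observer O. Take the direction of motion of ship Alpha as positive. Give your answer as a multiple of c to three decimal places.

0.971c

With v = 0.888 and u' = 0.604 (in units of c),
u = (u' + v)/(1 + u'v/c²):
u = (0.604 + 0.888) / (1 + 0.604·0.888) = 1.4920/1.5364 = 0.9711
(Galilean addition would give +1.492c, exceeding c.)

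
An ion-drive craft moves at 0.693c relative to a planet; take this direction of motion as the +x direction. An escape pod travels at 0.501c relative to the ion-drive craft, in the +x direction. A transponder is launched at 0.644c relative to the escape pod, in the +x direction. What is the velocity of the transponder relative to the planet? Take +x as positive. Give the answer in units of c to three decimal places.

Apply u = (u' + v)/(1 + u'v/c²) successively, working outward toward the planet.
Start: velocity of the ion-drive craft relative to the planet = 0.6930c.
Compose with the escape pod (u' = 0.501 in the ion-drive craft frame): u_1 = (0.501 + 0.693) / (1 + 0.501·0.693) = 1.1940/1.3472 = 0.8863.
Compose with the transponder (u' = 0.644 in the escape pod frame): u_2 = (0.644 + 0.886) / (1 + 0.644·0.886) = 1.5303/1.5708 = 0.9742.

0.974c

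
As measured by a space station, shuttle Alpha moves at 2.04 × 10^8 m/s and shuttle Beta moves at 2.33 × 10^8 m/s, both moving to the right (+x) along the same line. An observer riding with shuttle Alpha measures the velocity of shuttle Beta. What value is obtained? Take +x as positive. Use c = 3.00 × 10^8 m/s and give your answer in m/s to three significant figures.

+6.15 × 10^7 m/s

β_A = 0.680, β_B = 0.777 (dividing each by c = 3.00 × 10^8 m/s).
Transform to A's frame with the inverse velocity-addition law: u' = (u − v)/(1 − uv/c²), taking u = β_B and v = β_A.
u' = (0.777 − 0.680) / (1 − (0.680)(0.777)) = 0.0967/0.4719 = 0.2049.
u' = 0.2049 × 3.00 × 10^8 m/s.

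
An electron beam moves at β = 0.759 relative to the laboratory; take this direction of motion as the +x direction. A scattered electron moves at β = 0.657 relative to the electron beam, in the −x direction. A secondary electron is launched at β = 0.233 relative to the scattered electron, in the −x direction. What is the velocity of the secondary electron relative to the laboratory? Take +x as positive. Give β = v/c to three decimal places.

Apply u = (u' + v)/(1 + u'v/c²) successively, working outward toward the laboratory.
Start: velocity of the electron beam relative to the laboratory = 0.7590c.
Compose with the scattered electron (u' = -0.657 in the electron beam frame): u_1 = (-0.657 + 0.759) / (1 + (-0.657)·0.759) = 0.1020/0.5013 = 0.2035.
Compose with the secondary electron (u' = -0.233 in the scattered electron frame): u_2 = (-0.233 + 0.203) / (1 + (-0.233)·0.203) = -0.0295/0.9526 = -0.0310.

β = -0.031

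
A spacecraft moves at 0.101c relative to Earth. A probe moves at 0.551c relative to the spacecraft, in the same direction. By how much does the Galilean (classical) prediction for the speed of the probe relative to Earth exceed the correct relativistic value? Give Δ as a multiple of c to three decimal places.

Δ = 0.034c

Galilean: u_cl = 0.551 + 0.101 = 0.6520.
Relativistic: u_rel = (0.551 + 0.101) / (1 + 0.551·0.101) = 0.6520/1.0557 = 0.6176.
Δ = 0.6520 − 0.6176 = 0.0344.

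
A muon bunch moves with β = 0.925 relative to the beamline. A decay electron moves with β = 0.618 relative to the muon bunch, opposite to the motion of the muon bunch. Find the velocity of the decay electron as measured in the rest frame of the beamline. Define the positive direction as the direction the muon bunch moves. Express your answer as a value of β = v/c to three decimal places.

β = +0.717

With v = 0.925 and u' = -0.618 (in units of c),
u = (u' + v)/(1 + u'v/c²):
u = (-0.618 + 0.925) / (1 + (-0.618)·0.925) = 0.3070/0.4284 = 0.7167
(Galilean addition would give +0.307c.)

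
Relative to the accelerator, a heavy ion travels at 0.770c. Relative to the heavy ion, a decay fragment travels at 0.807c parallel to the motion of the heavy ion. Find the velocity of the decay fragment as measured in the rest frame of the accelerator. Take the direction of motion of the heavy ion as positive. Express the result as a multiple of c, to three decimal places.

With v = 0.770 and u' = 0.807 (in units of c),
u = (u' + v)/(1 + u'v/c²):
u = (0.807 + 0.770) / (1 + 0.807·0.770) = 1.5770/1.6214 = 0.9726
(Galilean addition would give +1.577c, exceeding c.)

0.973c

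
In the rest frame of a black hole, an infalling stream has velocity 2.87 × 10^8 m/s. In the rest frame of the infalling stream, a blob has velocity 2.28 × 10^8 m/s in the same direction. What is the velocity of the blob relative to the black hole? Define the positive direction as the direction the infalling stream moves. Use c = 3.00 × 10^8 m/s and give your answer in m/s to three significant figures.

In units of c (dividing by 3.00 × 10^8 m/s): v = 0.957, u' = 0.760.
u = (u' + v)/(1 + u'v/c²):
u = (0.760 + 0.957) / (1 + 0.760·0.957) = 1.7167/1.7271 = 0.9940
Converting back: u = 0.9940 × 3.00 × 10^8 m/s.

2.98 × 10^8 m/s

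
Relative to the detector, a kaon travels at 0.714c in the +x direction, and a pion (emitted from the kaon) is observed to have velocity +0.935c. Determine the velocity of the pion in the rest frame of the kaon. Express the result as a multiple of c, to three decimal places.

Invert the composition law: u' = (u − v)/(1 − uv/c²).
u' = (0.935 − 0.714) / (1 − (0.935)(0.714)) = 0.2210/0.3324 = 0.6648.

+0.665c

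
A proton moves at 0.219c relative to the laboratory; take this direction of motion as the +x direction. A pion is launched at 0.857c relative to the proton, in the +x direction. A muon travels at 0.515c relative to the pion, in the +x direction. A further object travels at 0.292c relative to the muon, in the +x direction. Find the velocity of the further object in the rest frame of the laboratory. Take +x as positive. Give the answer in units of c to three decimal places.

Apply u = (u' + v)/(1 + u'v/c²) successively, working outward toward the laboratory.
Start: velocity of the proton relative to the laboratory = 0.2190c.
Compose with the pion (u' = 0.857 in the proton frame): u_1 = (0.857 + 0.219) / (1 + 0.857·0.219) = 1.0760/1.1877 = 0.9060.
Compose with the muon (u' = 0.515 in the pion frame): u_2 = (0.515 + 0.906) / (1 + 0.515·0.906) = 1.4210/1.4666 = 0.9689.
Compose with the further object (u' = 0.292 in the muon frame): u_3 = (0.292 + 0.969) / (1 + 0.292·0.969) = 1.2609/1.2829 = 0.9828.

0.983c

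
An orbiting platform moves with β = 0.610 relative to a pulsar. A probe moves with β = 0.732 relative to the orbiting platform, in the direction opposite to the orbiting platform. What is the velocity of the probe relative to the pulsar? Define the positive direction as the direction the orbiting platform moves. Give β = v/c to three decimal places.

β = -0.220

With v = 0.610 and u' = -0.732 (in units of c),
u = (u' + v)/(1 + u'v/c²):
u = (-0.732 + 0.610) / (1 + (-0.732)·0.610) = -0.1220/0.5535 = -0.2204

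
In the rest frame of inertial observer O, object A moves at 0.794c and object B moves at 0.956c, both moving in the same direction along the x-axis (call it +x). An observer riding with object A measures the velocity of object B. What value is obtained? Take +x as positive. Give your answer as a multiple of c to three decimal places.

β_A = 0.794, β_B = 0.956.
Transform to A's frame with the inverse velocity-addition law: u' = (u − v)/(1 − uv/c²), taking u = β_B and v = β_A.
u' = (0.956 − 0.794) / (1 − (0.794)(0.956)) = 0.1620/0.2409 = 0.6724.

+0.672c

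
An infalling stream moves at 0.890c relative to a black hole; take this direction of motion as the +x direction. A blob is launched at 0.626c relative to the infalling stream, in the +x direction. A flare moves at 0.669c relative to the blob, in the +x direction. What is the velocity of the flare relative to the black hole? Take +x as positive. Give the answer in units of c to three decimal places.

0.995c

Apply u = (u' + v)/(1 + u'v/c²) successively, working outward toward the black hole.
Start: velocity of the infalling stream relative to the black hole = 0.8900c.
Compose with the blob (u' = 0.626 in the infalling stream frame): u_1 = (0.626 + 0.890) / (1 + 0.626·0.890) = 1.5160/1.5571 = 0.9736.
Compose with the flare (u' = 0.669 in the blob frame): u_2 = (0.669 + 0.974) / (1 + 0.669·0.974) = 1.6426/1.6513 = 0.9947.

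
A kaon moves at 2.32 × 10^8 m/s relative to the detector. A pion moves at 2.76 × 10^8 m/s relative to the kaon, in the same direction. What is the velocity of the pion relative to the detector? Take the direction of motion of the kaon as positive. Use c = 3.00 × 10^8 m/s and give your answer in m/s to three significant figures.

In units of c (dividing by 3.00 × 10^8 m/s): v = 0.773, u' = 0.920.
u = (u' + v)/(1 + u'v/c²):
u = (0.920 + 0.773) / (1 + 0.920·0.773) = 1.6933/1.7115 = 0.9894
Converting back: u = 0.9894 × 3.00 × 10^8 m/s.

2.97 × 10^8 m/s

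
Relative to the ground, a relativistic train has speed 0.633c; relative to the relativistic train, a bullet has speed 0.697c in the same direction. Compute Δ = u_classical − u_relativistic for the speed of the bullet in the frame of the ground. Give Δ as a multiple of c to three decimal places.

Galilean: u_cl = 0.697 + 0.633 = 1.3300.
Relativistic: u_rel = (0.697 + 0.633) / (1 + 0.697·0.633) = 1.3300/1.4412 = 0.9228.
Δ = 1.3300 − 0.9228 = 0.4072.
(The classical prediction exceeds c; the relativistic result does not.)

Δ = 0.407c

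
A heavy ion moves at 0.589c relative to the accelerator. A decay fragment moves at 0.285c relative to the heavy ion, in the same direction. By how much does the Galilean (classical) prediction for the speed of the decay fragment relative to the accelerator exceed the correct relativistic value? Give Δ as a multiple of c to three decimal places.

Δ = 0.126c

Galilean: u_cl = 0.285 + 0.589 = 0.8740.
Relativistic: u_rel = (0.285 + 0.589) / (1 + 0.285·0.589) = 0.8740/1.1679 = 0.7484.
Δ = 0.8740 − 0.7484 = 0.1256.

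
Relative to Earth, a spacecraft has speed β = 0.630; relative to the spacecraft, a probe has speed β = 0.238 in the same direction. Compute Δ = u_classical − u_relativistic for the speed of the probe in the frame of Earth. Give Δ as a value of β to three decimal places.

Galilean: u_cl = 0.238 + 0.630 = 0.8680.
Relativistic: u_rel = (0.238 + 0.630) / (1 + 0.238·0.630) = 0.8680/1.1499 = 0.7548.
Δ = 0.8680 − 0.7548 = 0.1132.

Δ = 0.113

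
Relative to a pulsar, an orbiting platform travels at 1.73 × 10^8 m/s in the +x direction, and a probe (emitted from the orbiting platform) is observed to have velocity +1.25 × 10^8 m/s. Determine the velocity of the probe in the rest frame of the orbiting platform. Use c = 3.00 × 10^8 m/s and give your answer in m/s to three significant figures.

v = 0.577c, u = 0.417c.
Invert the composition law: u' = (u − v)/(1 − uv/c²).
u' = (0.417 − 0.577) / (1 − (0.417)(0.577)) = -0.1600/0.7597 = -0.2106.
u' = -0.2106 × 3.00 × 10^8 m/s.

-6.32 × 10^7 m/s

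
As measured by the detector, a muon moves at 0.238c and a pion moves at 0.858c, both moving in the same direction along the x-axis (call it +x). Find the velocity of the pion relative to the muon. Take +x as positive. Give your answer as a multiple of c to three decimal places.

+0.779c

β_A = 0.238, β_B = 0.858.
Transform to A's frame with the inverse velocity-addition law: u' = (u − v)/(1 − uv/c²), taking u = β_B and v = β_A.
u' = (0.858 − 0.238) / (1 − (0.238)(0.858)) = 0.6200/0.7958 = 0.7791.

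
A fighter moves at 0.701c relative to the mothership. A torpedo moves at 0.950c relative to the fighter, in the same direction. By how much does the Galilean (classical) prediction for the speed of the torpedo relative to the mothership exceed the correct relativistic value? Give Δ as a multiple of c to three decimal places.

Δ = 0.660c

Galilean: u_cl = 0.950 + 0.701 = 1.6510.
Relativistic: u_rel = (0.950 + 0.701) / (1 + 0.950·0.701) = 1.6510/1.6660 = 0.9910.
Δ = 1.6510 − 0.9910 = 0.6600.
(The classical prediction exceeds c; the relativistic result does not.)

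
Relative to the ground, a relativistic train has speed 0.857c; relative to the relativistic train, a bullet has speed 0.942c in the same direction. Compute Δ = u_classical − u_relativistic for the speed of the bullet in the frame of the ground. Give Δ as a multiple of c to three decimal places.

Δ = 0.804c

Galilean: u_cl = 0.942 + 0.857 = 1.7990.
Relativistic: u_rel = (0.942 + 0.857) / (1 + 0.942·0.857) = 1.7990/1.8073 = 0.9954.
Δ = 1.7990 − 0.9954 = 0.8036.
(The classical prediction exceeds c; the relativistic result does not.)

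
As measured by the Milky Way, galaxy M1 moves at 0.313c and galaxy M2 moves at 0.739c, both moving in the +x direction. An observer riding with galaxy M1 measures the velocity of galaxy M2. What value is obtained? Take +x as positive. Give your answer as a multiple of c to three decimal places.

+0.554c

β_A = 0.313, β_B = 0.739.
Transform to A's frame with the inverse velocity-addition law: u' = (u − v)/(1 − uv/c²), taking u = β_B and v = β_A.
u' = (0.739 − 0.313) / (1 − (0.313)(0.739)) = 0.4260/0.7687 = 0.5542.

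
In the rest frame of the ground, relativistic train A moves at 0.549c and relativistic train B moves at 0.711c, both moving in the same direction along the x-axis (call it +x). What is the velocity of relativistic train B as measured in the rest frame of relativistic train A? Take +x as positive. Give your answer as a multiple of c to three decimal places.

+0.266c

β_A = 0.549, β_B = 0.711.
Transform to A's frame with the inverse velocity-addition law: u' = (u − v)/(1 − uv/c²), taking u = β_B and v = β_A.
u' = (0.711 − 0.549) / (1 − (0.549)(0.711)) = 0.1620/0.6097 = 0.2657.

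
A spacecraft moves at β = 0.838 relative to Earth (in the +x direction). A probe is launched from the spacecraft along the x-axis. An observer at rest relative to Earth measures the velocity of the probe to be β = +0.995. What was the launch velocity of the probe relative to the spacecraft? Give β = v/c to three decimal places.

β = +0.945

Invert the composition law: u' = (u − v)/(1 − uv/c²).
u' = (0.995 − 0.838) / (1 − (0.995)(0.838)) = 0.1570/0.1662 = 0.9447.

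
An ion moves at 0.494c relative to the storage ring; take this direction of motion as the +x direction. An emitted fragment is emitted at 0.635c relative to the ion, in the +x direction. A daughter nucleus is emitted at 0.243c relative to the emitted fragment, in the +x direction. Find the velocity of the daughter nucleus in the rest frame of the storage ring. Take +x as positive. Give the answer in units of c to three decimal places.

0.912c

Apply u = (u' + v)/(1 + u'v/c²) successively, working outward toward the storage ring.
Start: velocity of the ion relative to the storage ring = 0.4940c.
Compose with the emitted fragment (u' = 0.635 in the ion frame): u_1 = (0.635 + 0.494) / (1 + 0.635·0.494) = 1.1290/1.3137 = 0.8594.
Compose with the daughter nucleus (u' = 0.243 in the emitted fragment frame): u_2 = (0.243 + 0.859) / (1 + 0.243·0.859) = 1.1024/1.2088 = 0.9120.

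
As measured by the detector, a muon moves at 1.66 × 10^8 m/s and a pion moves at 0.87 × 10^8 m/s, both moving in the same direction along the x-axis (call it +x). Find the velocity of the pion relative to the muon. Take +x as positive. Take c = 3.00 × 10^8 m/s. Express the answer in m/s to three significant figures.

-9.41 × 10^7 m/s

β_A = 0.553, β_B = 0.290 (dividing each by c = 3.00 × 10^8 m/s).
Transform to A's frame with the inverse velocity-addition law: u' = (u − v)/(1 − uv/c²), taking u = β_B and v = β_A.
u' = (0.290 − 0.553) / (1 − (0.553)(0.290)) = -0.2633/0.8395 = -0.3137.
u' = -0.3137 × 3.00 × 10^8 m/s.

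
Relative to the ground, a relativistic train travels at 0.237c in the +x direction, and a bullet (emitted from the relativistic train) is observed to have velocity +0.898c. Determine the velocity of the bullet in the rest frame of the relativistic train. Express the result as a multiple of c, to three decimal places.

Invert the composition law: u' = (u − v)/(1 − uv/c²).
u' = (0.898 − 0.237) / (1 − (0.898)(0.237)) = 0.6610/0.7872 = 0.8397.

+0.840c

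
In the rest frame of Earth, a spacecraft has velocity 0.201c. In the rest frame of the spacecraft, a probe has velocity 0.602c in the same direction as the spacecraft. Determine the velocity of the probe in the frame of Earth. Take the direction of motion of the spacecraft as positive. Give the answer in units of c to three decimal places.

0.716c

With v = 0.201 and u' = 0.602 (in units of c),
u = (u' + v)/(1 + u'v/c²):
u = (0.602 + 0.201) / (1 + 0.602·0.201) = 0.8030/1.1210 = 0.7163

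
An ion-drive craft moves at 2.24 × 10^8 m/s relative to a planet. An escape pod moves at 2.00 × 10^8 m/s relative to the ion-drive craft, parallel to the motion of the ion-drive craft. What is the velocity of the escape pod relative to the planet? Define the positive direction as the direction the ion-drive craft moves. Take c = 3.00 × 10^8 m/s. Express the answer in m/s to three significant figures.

In units of c (dividing by 3.00 × 10^8 m/s): v = 0.747, u' = 0.667.
u = (u' + v)/(1 + u'v/c²):
u = (0.667 + 0.747) / (1 + 0.667·0.747) = 1.4133/1.4978 = 0.9436
Converting back: u = 0.9436 × 3.00 × 10^8 m/s.

2.83 × 10^8 m/s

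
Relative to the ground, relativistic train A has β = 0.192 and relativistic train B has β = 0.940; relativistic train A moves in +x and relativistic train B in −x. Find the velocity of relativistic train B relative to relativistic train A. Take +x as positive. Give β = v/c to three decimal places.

β = -0.959

β_A = 0.192, β_B = -0.940.
Transform to A's frame with the inverse velocity-addition law: u' = (u − v)/(1 − uv/c²), taking u = β_B and v = β_A.
u' = (-0.940 − 0.192) / (1 − (0.192)(-0.940)) = -1.1320/1.1805 = -0.9589.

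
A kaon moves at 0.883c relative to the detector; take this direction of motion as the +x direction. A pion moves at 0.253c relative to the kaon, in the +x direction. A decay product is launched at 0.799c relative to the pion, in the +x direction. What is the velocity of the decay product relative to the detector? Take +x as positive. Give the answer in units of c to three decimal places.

0.992c

Apply u = (u' + v)/(1 + u'v/c²) successively, working outward toward the detector.
Start: velocity of the kaon relative to the detector = 0.8830c.
Compose with the pion (u' = 0.253 in the kaon frame): u_1 = (0.253 + 0.883) / (1 + 0.253·0.883) = 1.1360/1.2234 = 0.9286.
Compose with the decay product (u' = 0.799 in the pion frame): u_2 = (0.799 + 0.929) / (1 + 0.799·0.929) = 1.7276/1.7419 = 0.9918.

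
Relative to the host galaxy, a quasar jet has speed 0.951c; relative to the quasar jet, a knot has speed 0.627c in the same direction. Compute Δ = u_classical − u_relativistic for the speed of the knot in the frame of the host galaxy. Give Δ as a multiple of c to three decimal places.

Galilean: u_cl = 0.627 + 0.951 = 1.5780.
Relativistic: u_rel = (0.627 + 0.951) / (1 + 0.627·0.951) = 1.5780/1.5963 = 0.9886.
Δ = 1.5780 − 0.9886 = 0.5894.
(The classical prediction exceeds c; the relativistic result does not.)

Δ = 0.589c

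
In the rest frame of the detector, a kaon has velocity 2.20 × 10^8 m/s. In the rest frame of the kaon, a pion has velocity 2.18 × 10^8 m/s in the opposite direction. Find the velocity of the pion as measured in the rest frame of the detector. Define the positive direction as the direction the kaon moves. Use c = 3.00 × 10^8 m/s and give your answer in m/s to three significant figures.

In units of c (dividing by 3.00 × 10^8 m/s): v = 0.733, u' = -0.727.
u = (u' + v)/(1 + u'v/c²):
u = (-0.727 + 0.733) / (1 + (-0.727)·0.733) = 0.0067/0.4671 = 0.0143
Converting back: u = 0.0143 × 3.00 × 10^8 m/s.

+4.28 × 10^6 m/s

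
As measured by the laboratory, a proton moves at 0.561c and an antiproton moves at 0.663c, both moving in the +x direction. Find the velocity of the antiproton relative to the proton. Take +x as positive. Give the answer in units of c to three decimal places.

+0.162c

β_A = 0.561, β_B = 0.663.
Transform to A's frame with the inverse velocity-addition law: u' = (u − v)/(1 − uv/c²), taking u = β_B and v = β_A.
u' = (0.663 − 0.561) / (1 − (0.561)(0.663)) = 0.1020/0.6281 = 0.1624.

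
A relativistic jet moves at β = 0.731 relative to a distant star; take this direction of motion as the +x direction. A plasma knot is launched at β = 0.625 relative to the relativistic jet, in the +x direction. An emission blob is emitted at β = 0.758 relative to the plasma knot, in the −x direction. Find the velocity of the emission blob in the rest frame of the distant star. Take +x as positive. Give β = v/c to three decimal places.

β = +0.587

Apply u = (u' + v)/(1 + u'v/c²) successively, working outward toward the distant star.
Start: velocity of the relativistic jet relative to the distant star = 0.7310c.
Compose with the plasma knot (u' = 0.625 in the relativistic jet frame): u_1 = (0.625 + 0.731) / (1 + 0.625·0.731) = 1.3560/1.4569 = 0.9308.
Compose with the emission blob (u' = -0.758 in the plasma knot frame): u_2 = (-0.758 + 0.931) / (1 + (-0.758)·0.931) = 0.1728/0.2945 = 0.5867.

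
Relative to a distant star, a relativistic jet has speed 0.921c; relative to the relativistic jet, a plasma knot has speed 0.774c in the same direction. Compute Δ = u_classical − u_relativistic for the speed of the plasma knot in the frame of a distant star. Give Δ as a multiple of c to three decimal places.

Galilean: u_cl = 0.774 + 0.921 = 1.6950.
Relativistic: u_rel = (0.774 + 0.921) / (1 + 0.774·0.921) = 1.6950/1.7129 = 0.9896.
Δ = 1.6950 − 0.9896 = 0.7054.
(The classical prediction exceeds c; the relativistic result does not.)

Δ = 0.705c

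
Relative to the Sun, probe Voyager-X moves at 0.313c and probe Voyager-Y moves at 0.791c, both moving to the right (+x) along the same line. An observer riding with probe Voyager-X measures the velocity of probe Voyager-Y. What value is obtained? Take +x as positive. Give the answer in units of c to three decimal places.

+0.635c

β_A = 0.313, β_B = 0.791.
Transform to A's frame with the inverse velocity-addition law: u' = (u − v)/(1 − uv/c²), taking u = β_B and v = β_A.
u' = (0.791 − 0.313) / (1 − (0.313)(0.791)) = 0.4780/0.7524 = 0.6353.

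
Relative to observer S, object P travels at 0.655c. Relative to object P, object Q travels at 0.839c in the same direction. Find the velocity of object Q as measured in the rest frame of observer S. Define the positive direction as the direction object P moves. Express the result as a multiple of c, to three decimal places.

0.964c

With v = 0.655 and u' = 0.839 (in units of c),
u = (u' + v)/(1 + u'v/c²):
u = (0.839 + 0.655) / (1 + 0.839·0.655) = 1.4940/1.5495 = 0.9642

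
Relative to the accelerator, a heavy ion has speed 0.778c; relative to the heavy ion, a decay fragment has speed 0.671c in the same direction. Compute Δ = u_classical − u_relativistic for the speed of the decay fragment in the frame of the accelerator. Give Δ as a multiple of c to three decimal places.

Galilean: u_cl = 0.671 + 0.778 = 1.4490.
Relativistic: u_rel = (0.671 + 0.778) / (1 + 0.671·0.778) = 1.4490/1.5220 = 0.9520.
Δ = 1.4490 − 0.9520 = 0.4970.
(The classical prediction exceeds c; the relativistic result does not.)

Δ = 0.497c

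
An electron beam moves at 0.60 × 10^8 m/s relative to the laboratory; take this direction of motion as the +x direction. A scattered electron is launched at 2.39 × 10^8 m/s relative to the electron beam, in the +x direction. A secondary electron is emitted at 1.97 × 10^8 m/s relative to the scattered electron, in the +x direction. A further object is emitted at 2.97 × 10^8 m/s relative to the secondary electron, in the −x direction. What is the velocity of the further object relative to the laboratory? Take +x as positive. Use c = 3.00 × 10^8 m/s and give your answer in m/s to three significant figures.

-1.54 × 10^8 m/s

Apply u = (u' + v)/(1 + u'v/c²) successively, working outward toward the laboratory.
(Dividing each given speed by c = 3.00 × 10^8 m/s to work in units of c.)
Start: velocity of the electron beam relative to the laboratory = 0.2000c.
Compose with the scattered electron (u' = 0.797 in the electron beam frame): u_1 = (0.797 + 0.200) / (1 + 0.797·0.200) = 0.9967/1.1593 = 0.8597.
Compose with the secondary electron (u' = 0.657 in the scattered electron frame): u_2 = (0.657 + 0.860) / (1 + 0.657·0.860) = 1.5164/1.5645 = 0.9692.
Compose with the further object (u' = -0.990 in the secondary electron frame): u_3 = (-0.990 + 0.969) / (1 + (-0.990)·0.969) = -0.0208/0.0405 = -0.5136.
So u = -0.5136 × 3.00 × 10^8 m/s.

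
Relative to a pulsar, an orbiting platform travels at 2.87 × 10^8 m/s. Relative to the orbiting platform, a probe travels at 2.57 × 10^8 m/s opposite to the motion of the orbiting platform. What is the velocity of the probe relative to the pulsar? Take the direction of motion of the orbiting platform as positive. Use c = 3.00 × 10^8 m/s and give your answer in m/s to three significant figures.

In units of c (dividing by 3.00 × 10^8 m/s): v = 0.957, u' = -0.857.
u = (u' + v)/(1 + u'v/c²):
u = (-0.857 + 0.957) / (1 + (-0.857)·0.957) = 0.1000/0.1805 = 0.5542
(Galilean addition would give +0.100c.)
Converting back: u = 0.5542 × 3.00 × 10^8 m/s.

+1.66 × 10^8 m/s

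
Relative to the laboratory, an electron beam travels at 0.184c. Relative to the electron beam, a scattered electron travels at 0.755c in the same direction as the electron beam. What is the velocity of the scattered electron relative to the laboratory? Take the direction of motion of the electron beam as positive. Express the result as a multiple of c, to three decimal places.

With v = 0.184 and u' = 0.755 (in units of c),
u = (u' + v)/(1 + u'v/c²):
u = (0.755 + 0.184) / (1 + 0.755·0.184) = 0.9390/1.1389 = 0.8245

0.824c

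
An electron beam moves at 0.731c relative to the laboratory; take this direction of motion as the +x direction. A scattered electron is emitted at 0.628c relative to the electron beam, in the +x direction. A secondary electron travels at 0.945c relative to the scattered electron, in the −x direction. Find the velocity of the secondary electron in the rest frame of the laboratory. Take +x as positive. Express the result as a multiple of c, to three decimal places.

Apply u = (u' + v)/(1 + u'v/c²) successively, working outward toward the laboratory.
Start: velocity of the electron beam relative to the laboratory = 0.7310c.
Compose with the scattered electron (u' = 0.628 in the electron beam frame): u_1 = (0.628 + 0.731) / (1 + 0.628·0.731) = 1.3590/1.4591 = 0.9314.
Compose with the secondary electron (u' = -0.945 in the scattered electron frame): u_2 = (-0.945 + 0.931) / (1 + (-0.945)·0.931) = -0.0136/0.1198 = -0.1134.

-0.113c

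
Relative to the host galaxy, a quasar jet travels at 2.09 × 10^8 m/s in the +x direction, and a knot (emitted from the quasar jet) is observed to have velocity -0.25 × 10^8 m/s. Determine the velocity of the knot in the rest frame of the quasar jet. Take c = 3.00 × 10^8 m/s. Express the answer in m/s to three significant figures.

-2.21 × 10^8 m/s

v = 0.697c, u = -0.083c.
Invert the composition law: u' = (u − v)/(1 − uv/c²).
u' = (-0.083 − 0.697) / (1 − (-0.083)(0.697)) = -0.7800/1.0581 = -0.7372.
u' = -0.7372 × 3.00 × 10^8 m/s.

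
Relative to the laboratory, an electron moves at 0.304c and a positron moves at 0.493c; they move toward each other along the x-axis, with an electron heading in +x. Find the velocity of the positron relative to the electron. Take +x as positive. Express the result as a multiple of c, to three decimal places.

-0.693c

β_A = 0.304, β_B = -0.493.
Transform to A's frame with the inverse velocity-addition law: u' = (u − v)/(1 − uv/c²), taking u = β_B and v = β_A.
u' = (-0.493 − 0.304) / (1 − (0.304)(-0.493)) = -0.7970/1.1499 = -0.6931.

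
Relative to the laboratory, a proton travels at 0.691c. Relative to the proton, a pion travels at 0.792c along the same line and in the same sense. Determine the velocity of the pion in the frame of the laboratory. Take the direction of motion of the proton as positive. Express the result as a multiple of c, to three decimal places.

0.958c

With v = 0.691 and u' = 0.792 (in units of c),
u = (u' + v)/(1 + u'v/c²):
u = (0.792 + 0.691) / (1 + 0.792·0.691) = 1.4830/1.5473 = 0.9585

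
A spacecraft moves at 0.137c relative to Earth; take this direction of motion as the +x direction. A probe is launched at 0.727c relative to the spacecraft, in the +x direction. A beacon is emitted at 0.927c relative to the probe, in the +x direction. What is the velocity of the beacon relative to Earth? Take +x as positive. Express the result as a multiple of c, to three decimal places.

Apply u = (u' + v)/(1 + u'v/c²) successively, working outward toward Earth.
Start: velocity of the spacecraft relative to Earth = 0.1370c.
Compose with the probe (u' = 0.727 in the spacecraft frame): u_1 = (0.727 + 0.137) / (1 + 0.727·0.137) = 0.8640/1.0996 = 0.7857.
Compose with the beacon (u' = 0.927 in the probe frame): u_2 = (0.927 + 0.786) / (1 + 0.927·0.786) = 1.7127/1.7284 = 0.9910.

0.991c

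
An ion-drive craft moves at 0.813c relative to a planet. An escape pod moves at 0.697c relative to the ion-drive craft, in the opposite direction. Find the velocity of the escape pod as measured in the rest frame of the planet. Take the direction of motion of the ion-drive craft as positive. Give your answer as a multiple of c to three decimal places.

+0.268c

With v = 0.813 and u' = -0.697 (in units of c),
u = (u' + v)/(1 + u'v/c²):
u = (-0.697 + 0.813) / (1 + (-0.697)·0.813) = 0.1160/0.4333 = 0.2677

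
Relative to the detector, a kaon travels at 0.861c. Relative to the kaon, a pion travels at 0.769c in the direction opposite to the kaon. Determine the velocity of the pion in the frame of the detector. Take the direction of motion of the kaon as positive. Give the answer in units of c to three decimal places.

+0.272c

With v = 0.861 and u' = -0.769 (in units of c),
u = (u' + v)/(1 + u'v/c²):
u = (-0.769 + 0.861) / (1 + (-0.769)·0.861) = 0.0920/0.3379 = 0.2723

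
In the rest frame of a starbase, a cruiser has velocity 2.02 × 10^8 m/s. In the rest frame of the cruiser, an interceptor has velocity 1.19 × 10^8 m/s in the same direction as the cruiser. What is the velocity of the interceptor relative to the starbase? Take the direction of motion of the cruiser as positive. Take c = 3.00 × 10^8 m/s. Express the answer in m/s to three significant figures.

In units of c (dividing by 3.00 × 10^8 m/s): v = 0.673, u' = 0.397.
u = (u' + v)/(1 + u'v/c²):
u = (0.397 + 0.673) / (1 + 0.397·0.673) = 1.0700/1.2671 = 0.8445
(Galilean addition would give +1.070c, exceeding c.)
Converting back: u = 0.8445 × 3.00 × 10^8 m/s.

2.53 × 10^8 m/s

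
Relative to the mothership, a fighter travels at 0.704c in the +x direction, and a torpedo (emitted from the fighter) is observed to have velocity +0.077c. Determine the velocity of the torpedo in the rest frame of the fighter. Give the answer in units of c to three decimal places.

Invert the composition law: u' = (u − v)/(1 − uv/c²).
u' = (0.077 − 0.704) / (1 − (0.077)(0.704)) = -0.6270/0.9458 = -0.6629.

-0.663c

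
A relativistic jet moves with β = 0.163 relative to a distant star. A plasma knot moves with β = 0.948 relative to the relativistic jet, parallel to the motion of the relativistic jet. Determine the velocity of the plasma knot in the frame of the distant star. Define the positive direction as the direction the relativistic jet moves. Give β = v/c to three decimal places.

β = 0.962

With v = 0.163 and u' = 0.948 (in units of c),
u = (u' + v)/(1 + u'v/c²):
u = (0.948 + 0.163) / (1 + 0.948·0.163) = 1.1110/1.1545 = 0.9623
(Galilean addition would give +1.111c, exceeding c.)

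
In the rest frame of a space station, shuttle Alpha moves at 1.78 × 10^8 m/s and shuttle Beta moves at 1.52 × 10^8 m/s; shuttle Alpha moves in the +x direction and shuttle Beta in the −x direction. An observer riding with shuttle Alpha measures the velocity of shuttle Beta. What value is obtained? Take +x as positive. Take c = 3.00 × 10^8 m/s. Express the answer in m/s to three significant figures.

-2.54 × 10^8 m/s

β_A = 0.593, β_B = -0.507 (dividing each by c = 3.00 × 10^8 m/s).
Transform to A's frame with the inverse velocity-addition law: u' = (u − v)/(1 − uv/c²), taking u = β_B and v = β_A.
u' = (-0.507 − 0.593) / (1 − (0.593)(-0.507)) = -1.1000/1.3006 = -0.8457.
u' = -0.8457 × 3.00 × 10^8 m/s.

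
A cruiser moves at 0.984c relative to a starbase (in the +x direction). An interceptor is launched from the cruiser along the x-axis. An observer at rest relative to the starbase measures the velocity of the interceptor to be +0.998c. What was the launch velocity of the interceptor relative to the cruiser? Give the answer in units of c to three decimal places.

Invert the composition law: u' = (u − v)/(1 − uv/c²).
u' = (0.998 − 0.984) / (1 − (0.998)(0.984)) = 0.0140/0.0180 = 0.7792.

+0.779c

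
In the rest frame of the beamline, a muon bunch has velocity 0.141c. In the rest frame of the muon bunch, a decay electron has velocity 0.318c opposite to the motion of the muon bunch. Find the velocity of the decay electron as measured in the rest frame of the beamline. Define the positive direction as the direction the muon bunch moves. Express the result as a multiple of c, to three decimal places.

-0.185c

With v = 0.141 and u' = -0.318 (in units of c),
u = (u' + v)/(1 + u'v/c²):
u = (-0.318 + 0.141) / (1 + (-0.318)·0.141) = -0.1770/0.9552 = -0.1853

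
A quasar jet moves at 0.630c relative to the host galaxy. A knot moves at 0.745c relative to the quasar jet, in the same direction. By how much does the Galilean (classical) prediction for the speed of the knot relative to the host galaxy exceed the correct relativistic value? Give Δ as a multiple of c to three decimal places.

Δ = 0.439c

Galilean: u_cl = 0.745 + 0.630 = 1.3750.
Relativistic: u_rel = (0.745 + 0.630) / (1 + 0.745·0.630) = 1.3750/1.4693 = 0.9358.
Δ = 1.3750 − 0.9358 = 0.4392.
(The classical prediction exceeds c; the relativistic result does not.)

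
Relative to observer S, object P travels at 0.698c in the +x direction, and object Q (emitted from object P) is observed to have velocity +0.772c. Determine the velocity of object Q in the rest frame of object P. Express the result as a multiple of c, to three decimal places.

Invert the composition law: u' = (u − v)/(1 − uv/c²).
u' = (0.772 − 0.698) / (1 − (0.772)(0.698)) = 0.0740/0.4611 = 0.1605.

+0.160c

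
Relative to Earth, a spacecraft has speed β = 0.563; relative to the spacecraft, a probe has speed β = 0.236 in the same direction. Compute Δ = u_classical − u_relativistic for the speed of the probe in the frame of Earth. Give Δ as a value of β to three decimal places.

Δ = 0.094

Galilean: u_cl = 0.236 + 0.563 = 0.7990.
Relativistic: u_rel = (0.236 + 0.563) / (1 + 0.236·0.563) = 0.7990/1.1329 = 0.7053.
Δ = 0.7990 − 0.7053 = 0.0937.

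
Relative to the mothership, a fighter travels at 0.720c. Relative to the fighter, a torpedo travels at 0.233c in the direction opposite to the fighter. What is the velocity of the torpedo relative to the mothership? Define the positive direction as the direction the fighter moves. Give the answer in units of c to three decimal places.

+0.585c

With v = 0.720 and u' = -0.233 (in units of c),
u = (u' + v)/(1 + u'v/c²):
u = (-0.233 + 0.720) / (1 + (-0.233)·0.720) = 0.4870/0.8322 = 0.5852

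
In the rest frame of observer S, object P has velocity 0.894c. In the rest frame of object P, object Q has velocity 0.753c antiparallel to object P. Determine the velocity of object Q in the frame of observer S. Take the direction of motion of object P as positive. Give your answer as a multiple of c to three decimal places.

With v = 0.894 and u' = -0.753 (in units of c),
u = (u' + v)/(1 + u'v/c²):
u = (-0.753 + 0.894) / (1 + (-0.753)·0.894) = 0.1410/0.3268 = 0.4314

+0.431c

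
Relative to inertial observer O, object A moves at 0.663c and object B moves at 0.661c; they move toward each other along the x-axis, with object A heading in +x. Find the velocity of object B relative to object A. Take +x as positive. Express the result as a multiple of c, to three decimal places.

-0.921c

β_A = 0.663, β_B = -0.661.
Transform to A's frame with the inverse velocity-addition law: u' = (u − v)/(1 − uv/c²), taking u = β_B and v = β_A.
u' = (-0.661 − 0.663) / (1 − (0.663)(-0.661)) = -1.3240/1.4382 = -0.9206.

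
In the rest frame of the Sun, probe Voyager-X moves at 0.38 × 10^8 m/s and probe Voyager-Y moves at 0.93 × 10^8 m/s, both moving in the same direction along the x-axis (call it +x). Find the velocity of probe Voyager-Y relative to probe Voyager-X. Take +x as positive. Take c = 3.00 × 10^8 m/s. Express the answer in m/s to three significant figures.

β_A = 0.127, β_B = 0.310 (dividing each by c = 3.00 × 10^8 m/s).
Transform to A's frame with the inverse velocity-addition law: u' = (u − v)/(1 − uv/c²), taking u = β_B and v = β_A.
u' = (0.310 − 0.127) / (1 − (0.127)(0.310)) = 0.1833/0.9607 = 0.1908.
u' = 0.1908 × 3.00 × 10^8 m/s.

+5.72 × 10^7 m/s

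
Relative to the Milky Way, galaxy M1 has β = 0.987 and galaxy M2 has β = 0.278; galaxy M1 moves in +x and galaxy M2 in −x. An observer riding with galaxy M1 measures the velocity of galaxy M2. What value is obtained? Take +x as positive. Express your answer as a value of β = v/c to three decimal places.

β_A = 0.987, β_B = -0.278.
Transform to A's frame with the inverse velocity-addition law: u' = (u − v)/(1 − uv/c²), taking u = β_B and v = β_A.
u' = (-0.278 − 0.987) / (1 − (0.987)(-0.278)) = -1.2650/1.2744 = -0.9926.

β = -0.993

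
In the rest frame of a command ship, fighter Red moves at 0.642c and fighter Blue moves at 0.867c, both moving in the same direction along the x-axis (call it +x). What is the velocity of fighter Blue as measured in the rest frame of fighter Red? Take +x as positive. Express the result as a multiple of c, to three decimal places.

+0.507c

β_A = 0.642, β_B = 0.867.
Transform to A's frame with the inverse velocity-addition law: u' = (u − v)/(1 − uv/c²), taking u = β_B and v = β_A.
u' = (0.867 − 0.642) / (1 − (0.642)(0.867)) = 0.2250/0.4434 = 0.5075.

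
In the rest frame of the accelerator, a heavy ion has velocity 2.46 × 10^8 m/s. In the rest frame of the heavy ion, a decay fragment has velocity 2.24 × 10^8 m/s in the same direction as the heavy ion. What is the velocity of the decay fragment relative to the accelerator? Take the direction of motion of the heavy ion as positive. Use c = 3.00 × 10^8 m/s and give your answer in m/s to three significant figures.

In units of c (dividing by 3.00 × 10^8 m/s): v = 0.820, u' = 0.747.
u = (u' + v)/(1 + u'v/c²):
u = (0.747 + 0.820) / (1 + 0.747·0.820) = 1.5667/1.6123 = 0.9717
(Galilean addition would give +1.567c, exceeding c.)
Converting back: u = 0.9717 × 3.00 × 10^8 m/s.

2.92 × 10^8 m/s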